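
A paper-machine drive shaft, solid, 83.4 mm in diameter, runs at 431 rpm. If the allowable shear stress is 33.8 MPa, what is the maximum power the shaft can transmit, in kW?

J = πd⁴/32 = π(0.0834)⁴/32 = 4.750×10^-6 m⁴.
T_max = τ_allow·J/r = 3.38×10^7 × 4.750×10^-6 / 0.0417 = 3850 N·m.
ω = 2π·431/60 = 45.13 rad/s, so P_max = T_max·ω = 1.738×10^5 W.

174 kW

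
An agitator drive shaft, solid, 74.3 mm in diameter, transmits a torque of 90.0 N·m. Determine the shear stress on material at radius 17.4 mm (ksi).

J = πd⁴/32 = π(0.0743)⁴/32 = 2.992×10^-6 m⁴.
Shear stress varies linearly with radius: τ = T·r/J = 90.00 × 0.0174 / 2.992×10^-6 = 5.234×10^5 Pa.

0.0759 ksi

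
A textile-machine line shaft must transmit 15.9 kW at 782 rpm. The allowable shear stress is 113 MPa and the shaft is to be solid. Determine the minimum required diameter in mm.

20.6 mm

ω = 2π·782/60 = 81.89 rad/s, so T = P/ω = 15.9×10³ / 81.89 = 194.2 N·m.
For a solid shaft τ_max = 16T/(πd³), so d = (16T/(π τ_allow))^(1/3) = (16·194.2/(π·1.13×10^8))^(1/3) = 0.02061 m.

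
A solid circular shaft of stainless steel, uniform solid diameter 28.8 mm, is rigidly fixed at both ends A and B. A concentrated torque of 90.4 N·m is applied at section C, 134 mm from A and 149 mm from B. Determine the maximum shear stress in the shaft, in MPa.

With uniform GJ and both ends fixed, compatibility θ_AC = θ_CB gives T_A·a = T_B·b, together with T_A + T_B = T₀.
T_A = T₀·b/(a+b) = 90.40·149/283.0 = 47.60 N·m; T_B = 42.80 N·m.
τ in each portion: τ_AC = 1.01×10^7 Pa, τ_CB = 9.13×10^6 Pa; maximum is in AC.
τ_max = T_AC·r/J = 47.60·0.0144/6.75×10^-8 = 1.015×10^7 Pa.

10.1 MPa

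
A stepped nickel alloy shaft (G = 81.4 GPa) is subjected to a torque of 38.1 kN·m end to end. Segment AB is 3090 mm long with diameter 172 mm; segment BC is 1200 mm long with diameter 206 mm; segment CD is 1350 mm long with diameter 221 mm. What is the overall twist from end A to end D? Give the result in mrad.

22.7 mrad

J_AB = π(0.172)⁴/32 = 8.59×10^-5 m⁴; J_BC = π(0.206)⁴/32 = 1.77×10^-4 m⁴; J_CD = π(0.221)⁴/32 = 2.34×10^-4 m⁴.
θ = (T/G)·Σ L_i/J_i = (38100/81.4×10⁹)·(3.09/8.59×10^-5 + 1.20/1.77×10^-4 + 1.35/2.34×10^-4) = 0.02271 rad.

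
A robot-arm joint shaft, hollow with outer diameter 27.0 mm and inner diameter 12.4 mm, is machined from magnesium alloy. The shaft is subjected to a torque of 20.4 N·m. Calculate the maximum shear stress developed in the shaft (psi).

J = π(d_o⁴ − d_i⁴)/32 = π(0.0270⁴ − 0.0124⁴)/32 = 4.985×10^-8 m⁴.
τ_max = T·r/J = 20.40 × 0.0135 / 4.985×10^-8 = 5.524×10^6 Pa.

801 psi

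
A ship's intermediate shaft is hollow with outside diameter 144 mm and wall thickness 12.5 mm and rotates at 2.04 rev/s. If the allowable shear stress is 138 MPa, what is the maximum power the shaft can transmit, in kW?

553 kW

J = π(d_o⁴ − d_i⁴)/32 = π(0.144⁴ − 0.119⁴)/32 = 2.253×10^-5 m⁴.
T_max = τ_allow·J/r = 1.38×10^8 × 2.253×10^-5 / 0.0720 = 43170 N·m.
ω = 2π·2.04 = 12.82 rad/s, so P_max = T_max·ω = 5.534×10^5 W.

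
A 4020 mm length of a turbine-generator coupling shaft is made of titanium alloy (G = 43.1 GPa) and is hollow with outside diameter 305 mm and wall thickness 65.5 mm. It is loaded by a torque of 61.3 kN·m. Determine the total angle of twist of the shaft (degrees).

J = π(d_o⁴ − d_i⁴)/32 = π(0.305⁴ − 0.174⁴)/32 = 7.596×10^-4 m⁴.
θ = T·L/(G·J) = 61300 × 4.02 / (43.1×10⁹ × 7.596×10^-4) = 7.527×10^-3 rad.

0.431°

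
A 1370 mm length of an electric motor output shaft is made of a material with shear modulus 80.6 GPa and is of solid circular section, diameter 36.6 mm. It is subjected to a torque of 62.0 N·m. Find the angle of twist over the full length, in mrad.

J = πd⁴/32 = π(0.0366)⁴/32 = 1.762×10^-7 m⁴.
θ = T·L/(G·J) = 62.00 × 1.37 / (80.6×10⁹ × 1.762×10^-7) = 5.982×10^-3 rad.

5.98 mrad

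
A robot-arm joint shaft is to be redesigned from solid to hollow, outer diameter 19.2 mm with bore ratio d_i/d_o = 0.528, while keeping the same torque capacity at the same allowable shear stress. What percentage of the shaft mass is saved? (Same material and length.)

23.9 %

Equal τ_max and T ⇒ the solid shaft needs d_s³ = d_o³(1−k⁴), so d_s = 19.2·(1−0.528⁴)^(1/3) = 18.69 mm.
Area ratio A_h/A_s = d_o²(1−k²)/d_s² = (1−k²)/(1−k⁴)^(2/3) = 0.7612.
Mass saving = 1 − 0.7612 = 23.9 %.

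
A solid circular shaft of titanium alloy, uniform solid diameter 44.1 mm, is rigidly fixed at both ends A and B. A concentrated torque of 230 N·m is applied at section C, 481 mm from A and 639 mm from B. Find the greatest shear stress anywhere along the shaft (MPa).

With uniform GJ and both ends fixed, compatibility θ_AC = θ_CB gives T_A·a = T_B·b, together with T_A + T_B = T₀.
T_A = T₀·b/(a+b) = 230.0·639/1120 = 131.2 N·m; T_B = 98.78 N·m.
τ in each portion: τ_AC = 7.79×10^6 Pa, τ_CB = 5.87×10^6 Pa; maximum is in AC.
τ_max = T_AC·r/J = 131.2·0.0221/3.71×10^-7 = 7.792×10^6 Pa.

7.79 MPa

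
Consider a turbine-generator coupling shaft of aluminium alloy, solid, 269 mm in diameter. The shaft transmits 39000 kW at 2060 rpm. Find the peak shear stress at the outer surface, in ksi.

ω = 2π·2060/60 = 215.7 rad/s, so T = P/ω = 39000×10³ / 215.7 = 180800 N·m.
J = πd⁴/32 = π(0.269)⁴/32 = 5.141×10^-4 m⁴.
τ_max = T·r/J = 180800 × 0.135 / 5.141×10^-4 = 4.730×10^7 Pa.

6.86 ksi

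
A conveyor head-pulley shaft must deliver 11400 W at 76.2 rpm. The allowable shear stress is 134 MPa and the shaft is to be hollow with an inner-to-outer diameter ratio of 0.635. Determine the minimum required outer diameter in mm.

40.2 mm

ω = 2π·76.2/60 = 7.980 rad/s, so T = P/ω = 11400 / 7.980 = 1429 N·m.
For a hollow shaft with d_i/d_o = 0.635: τ_max = 16T/(π d_o³ (1−k⁴)), so d_o = [16T/(π τ_allow (1−k⁴))]^(1/3) = [16·1429/(π·1.34×10^8·0.8374)]^(1/3) = 0.04017 m.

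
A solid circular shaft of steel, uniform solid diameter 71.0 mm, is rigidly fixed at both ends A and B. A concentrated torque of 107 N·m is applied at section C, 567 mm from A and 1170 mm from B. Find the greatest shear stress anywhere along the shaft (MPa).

With uniform GJ and both ends fixed, compatibility θ_AC = θ_CB gives T_A·a = T_B·b, together with T_A + T_B = T₀.
T_A = T₀·b/(a+b) = 107.0·1170/1737 = 72.07 N·m; T_B = 34.93 N·m.
τ in each portion: τ_AC = 1.03×10^6 Pa, τ_CB = 4.97×10^5 Pa; maximum is in AC.
τ_max = T_AC·r/J = 72.07·0.0355/2.49×10^-6 = 1.026×10^6 Pa.

1.03 MPa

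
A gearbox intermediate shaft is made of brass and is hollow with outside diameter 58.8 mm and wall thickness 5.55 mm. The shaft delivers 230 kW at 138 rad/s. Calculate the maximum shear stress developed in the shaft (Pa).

7.36e7 Pa

ω = 138 rad/s, so T = P/ω = 230×10³ / 138.0 = 1667 N·m.
J = π(d_o⁴ − d_i⁴)/32 = π(0.0588⁴ − 0.0477⁴)/32 = 6.653×10^-7 m⁴.
τ_max = T·r/J = 1667 × 0.0294 / 6.653×10^-7 = 7.365×10^7 Pa.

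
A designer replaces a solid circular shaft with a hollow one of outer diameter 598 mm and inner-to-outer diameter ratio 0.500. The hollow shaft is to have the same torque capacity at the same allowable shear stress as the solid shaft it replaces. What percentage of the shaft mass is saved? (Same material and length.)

21.7 %

Equal τ_max and T ⇒ the solid shaft needs d_s³ = d_o³(1−k⁴), so d_s = 598·(1−0.500⁴)^(1/3) = 585.3 mm.
Area ratio A_h/A_s = d_o²(1−k²)/d_s² = (1−k²)/(1−k⁴)^(2/3) = 0.7830.
Mass saving = 1 − 0.7830 = 21.7 %.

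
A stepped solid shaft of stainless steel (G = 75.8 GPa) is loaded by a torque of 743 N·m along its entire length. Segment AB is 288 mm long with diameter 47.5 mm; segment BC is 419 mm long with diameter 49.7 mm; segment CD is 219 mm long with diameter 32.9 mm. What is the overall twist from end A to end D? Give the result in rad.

0.0312 rad

J_AB = π(0.0475)⁴/32 = 5.00×10^-7 m⁴; J_BC = π(0.0497)⁴/32 = 5.99×10^-7 m⁴; J_CD = π(0.0329)⁴/32 = 1.15×10^-7 m⁴.
θ = (T/G)·Σ L_i/J_i = (743.0/75.8×10⁹)·(0.288/5.00×10^-7 + 0.419/5.99×10^-7 + 0.219/1.15×10^-7) = 0.03117 rad.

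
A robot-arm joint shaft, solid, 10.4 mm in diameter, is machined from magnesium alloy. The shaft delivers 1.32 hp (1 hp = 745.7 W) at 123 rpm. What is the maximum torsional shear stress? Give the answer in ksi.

50.2 ksi

ω = 2π·123/60 = 12.88 rad/s, so T = P/ω = 1.32×745.7 / 12.88 = 76.42 N·m.
J = πd⁴/32 = π(0.0104)⁴/32 = 1.149×10^-9 m⁴.
τ_max = T·r/J = 76.42 × 0.00520 / 1.149×10^-9 = 3.460×10^8 Pa.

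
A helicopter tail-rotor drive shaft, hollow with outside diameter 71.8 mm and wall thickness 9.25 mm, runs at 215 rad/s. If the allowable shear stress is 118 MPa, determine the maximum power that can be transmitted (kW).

1280 kW

J = π(d_o⁴ − d_i⁴)/32 = π(0.0718⁴ − 0.0533⁴)/32 = 1.817×10^-6 m⁴.
T_max = τ_allow·J/r = 1.18×10^8 × 1.817×10^-6 / 0.0359 = 5972 N·m.
ω = 215 rad/s, so P_max = T_max·ω = 1.284×10^6 W.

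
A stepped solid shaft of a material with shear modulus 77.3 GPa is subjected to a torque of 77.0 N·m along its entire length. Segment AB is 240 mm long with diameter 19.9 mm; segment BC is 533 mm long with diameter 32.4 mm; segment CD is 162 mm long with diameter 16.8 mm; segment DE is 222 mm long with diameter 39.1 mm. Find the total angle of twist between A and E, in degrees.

J_AB = π(0.0199)⁴/32 = 1.54×10^-8 m⁴; J_BC = π(0.0324)⁴/32 = 1.08×10^-7 m⁴; J_CD = π(0.0168)⁴/32 = 7.82×10^-9 m⁴; J_DE = π(0.0391)⁴/32 = 2.29×10^-7 m⁴.
θ = (T/G)·Σ L_i/J_i = (77.00/77.3×10⁹)·(0.240/1.54×10^-8 + 0.533/1.08×10^-7 + 0.162/7.82×10^-9 + 0.222/2.29×10^-7) = 0.04203 rad.

2.41°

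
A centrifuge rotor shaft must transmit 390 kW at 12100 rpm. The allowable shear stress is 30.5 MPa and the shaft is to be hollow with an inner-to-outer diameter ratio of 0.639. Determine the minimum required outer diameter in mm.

39.5 mm

ω = 2π·12100/60 = 1267 rad/s, so T = P/ω = 390×10³ / 1267 = 307.8 N·m.
For a hollow shaft with d_i/d_o = 0.639: τ_max = 16T/(π d_o³ (1−k⁴)), so d_o = [16T/(π τ_allow (1−k⁴))]^(1/3) = [16·307.8/(π·3.05×10^7·0.8333)]^(1/3) = 0.03951 m.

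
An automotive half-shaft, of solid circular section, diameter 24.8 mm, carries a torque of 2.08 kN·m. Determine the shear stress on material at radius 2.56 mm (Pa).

J = πd⁴/32 = π(0.0248)⁴/32 = 3.714×10^-8 m⁴.
Shear stress varies linearly with radius: τ = T·r/J = 2080 × 0.00256 / 3.714×10^-8 = 1.434×10^8 Pa.

1.43e8 Pa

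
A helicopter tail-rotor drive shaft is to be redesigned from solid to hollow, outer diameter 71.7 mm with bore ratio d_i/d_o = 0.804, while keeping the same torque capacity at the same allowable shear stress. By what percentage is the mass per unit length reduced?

49.3 %

Equal τ_max and T ⇒ the solid shaft needs d_s³ = d_o³(1−k⁴), so d_s = 71.7·(1−0.804⁴)^(1/3) = 59.87 mm.
Area ratio A_h/A_s = d_o²(1−k²)/d_s² = (1−k²)/(1−k⁴)^(2/3) = 0.5072.
Mass saving = 1 − 0.5072 = 49.3 %.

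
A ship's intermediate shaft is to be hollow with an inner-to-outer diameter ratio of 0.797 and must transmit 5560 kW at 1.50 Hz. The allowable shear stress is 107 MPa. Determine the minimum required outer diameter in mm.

ω = 2π·1.50 = 9.425 rad/s, so T = P/ω = 5560×10³ / 9.425 = 589900 N·m.
For a hollow shaft with d_i/d_o = 0.797: τ_max = 16T/(π d_o³ (1−k⁴)), so d_o = [16T/(π τ_allow (1−k⁴))]^(1/3) = [16·589900/(π·1.07×10^8·0.5965)]^(1/3) = 0.3611 m.

361 mm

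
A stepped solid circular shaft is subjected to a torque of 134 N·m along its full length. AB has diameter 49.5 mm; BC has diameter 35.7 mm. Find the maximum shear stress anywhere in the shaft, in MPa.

15.0 MPa

Under the same torque, τ_max = 16T/(πd³) is largest where d is smallest — segment BC (d = 35.7 mm).
τ_max = 16·134.0/(π·(0.0357)³) = 1.500×10^7 Pa.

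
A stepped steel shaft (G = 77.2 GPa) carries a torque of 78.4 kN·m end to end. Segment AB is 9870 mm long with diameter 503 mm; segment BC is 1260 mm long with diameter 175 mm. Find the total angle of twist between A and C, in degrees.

0.888°

J_AB = π(0.503)⁴/32 = 6.28×10^-3 m⁴; J_BC = π(0.175)⁴/32 = 9.21×10^-5 m⁴.
θ = (T/G)·Σ L_i/J_i = (78400/77.2×10⁹)·(9.87/6.28×10^-3 + 1.26/9.21×10^-5) = 0.01549 rad.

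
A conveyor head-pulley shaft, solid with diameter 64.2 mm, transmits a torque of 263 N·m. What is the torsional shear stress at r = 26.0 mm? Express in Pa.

J = πd⁴/32 = π(0.0642)⁴/32 = 1.668×10^-6 m⁴.
Shear stress varies linearly with radius: τ = T·r/J = 263.0 × 0.0260 / 1.668×10^-6 = 4.100×10^6 Pa.

4.10e6 Pa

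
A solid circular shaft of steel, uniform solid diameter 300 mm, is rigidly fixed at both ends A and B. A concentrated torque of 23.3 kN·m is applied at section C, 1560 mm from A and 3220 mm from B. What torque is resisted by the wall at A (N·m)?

15700 N·m

With uniform GJ and both ends fixed, compatibility θ_AC = θ_CB gives T_A·a = T_B·b, together with T_A + T_B = T₀.
T_A = T₀·b/(a+b) = 23300·3220/4780 = 15700 N·m; T_B = 7604 N·m.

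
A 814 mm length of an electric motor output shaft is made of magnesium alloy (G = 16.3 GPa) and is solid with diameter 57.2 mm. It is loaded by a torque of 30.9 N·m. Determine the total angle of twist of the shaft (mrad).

1.47 mrad

J = πd⁴/32 = π(0.0572)⁴/32 = 1.051×10^-6 m⁴.
θ = T·L/(G·J) = 30.90 × 0.814 / (16.3×10⁹ × 1.051×10^-6) = 1.468×10^-3 rad.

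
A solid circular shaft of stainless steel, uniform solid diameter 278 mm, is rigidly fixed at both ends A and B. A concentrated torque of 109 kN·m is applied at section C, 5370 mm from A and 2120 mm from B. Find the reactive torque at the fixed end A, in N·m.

With uniform GJ and both ends fixed, compatibility θ_AC = θ_CB gives T_A·a = T_B·b, together with T_A + T_B = T₀.
T_A = T₀·b/(a+b) = 109000·2120/7490 = 30850 N·m; T_B = 78150 N·m.

30900 N·m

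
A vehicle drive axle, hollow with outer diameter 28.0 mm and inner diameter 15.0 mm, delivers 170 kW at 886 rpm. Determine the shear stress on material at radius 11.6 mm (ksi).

ω = 2π·886/60 = 92.78 rad/s, so T = P/ω = 170×10³ / 92.78 = 1832 N·m.
J = π(d_o⁴ − d_i⁴)/32 = π(0.0280⁴ − 0.0150⁴)/32 = 5.537×10^-8 m⁴.
Shear stress varies linearly with radius: τ = T·r/J = 1832 × 0.0116 / 5.537×10^-8 = 3.838×10^8 Pa.

55.7 ksi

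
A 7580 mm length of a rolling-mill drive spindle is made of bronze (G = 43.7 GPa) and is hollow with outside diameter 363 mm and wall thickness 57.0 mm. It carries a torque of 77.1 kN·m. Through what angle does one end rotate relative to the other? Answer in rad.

0.0101 rad

J = π(d_o⁴ − d_i⁴)/32 = π(0.363⁴ − 0.249⁴)/32 = 1.327×10^-3 m⁴.
θ = T·L/(G·J) = 77100 × 7.58 / (43.7×10⁹ × 1.327×10^-3) = 0.01008 rad.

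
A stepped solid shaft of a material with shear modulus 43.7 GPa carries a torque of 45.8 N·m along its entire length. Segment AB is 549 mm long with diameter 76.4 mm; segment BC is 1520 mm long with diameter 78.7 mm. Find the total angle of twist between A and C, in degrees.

0.0341°

J_AB = π(0.0764)⁴/32 = 3.34×10^-6 m⁴; J_BC = π(0.0787)⁴/32 = 3.77×10^-6 m⁴.
θ = (T/G)·Σ L_i/J_i = (45.80/43.7×10⁹)·(0.549/3.34×10^-6 + 1.52/3.77×10^-6) = 5.950×10^-4 rad.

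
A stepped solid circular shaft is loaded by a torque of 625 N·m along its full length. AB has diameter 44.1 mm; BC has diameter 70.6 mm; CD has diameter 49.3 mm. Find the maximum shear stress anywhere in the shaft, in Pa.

Under the same torque, τ_max = 16T/(πd³) is largest where d is smallest — segment AB (d = 44.1 mm).
τ_max = 16·625.0/(π·(0.0441)³) = 3.711×10^7 Pa.

3.71e7 Pa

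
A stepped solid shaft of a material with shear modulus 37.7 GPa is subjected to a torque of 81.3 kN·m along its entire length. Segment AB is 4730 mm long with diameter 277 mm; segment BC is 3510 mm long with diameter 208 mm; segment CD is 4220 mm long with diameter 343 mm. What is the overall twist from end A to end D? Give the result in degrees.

J_AB = π(0.277)⁴/32 = 5.78×10^-4 m⁴; J_BC = π(0.208)⁴/32 = 1.84×10^-4 m⁴; J_CD = π(0.343)⁴/32 = 1.36×10^-3 m⁴.
θ = (T/G)·Σ L_i/J_i = (81300/37.7×10⁹)·(4.73/5.78×10^-4 + 3.51/1.84×10^-4 + 4.22/1.36×10^-3) = 0.06554 rad.

3.75°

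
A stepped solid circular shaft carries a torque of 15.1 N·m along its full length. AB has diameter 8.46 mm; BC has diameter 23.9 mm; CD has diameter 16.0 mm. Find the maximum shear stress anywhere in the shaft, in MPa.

Under the same torque, τ_max = 16T/(πd³) is largest where d is smallest — segment AB (d = 8.46 mm).
τ_max = 16·15.10/(π·(0.00846)³) = 1.270×10^8 Pa.

127 MPa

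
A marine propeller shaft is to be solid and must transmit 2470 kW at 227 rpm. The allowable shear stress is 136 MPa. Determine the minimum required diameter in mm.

157 mm

ω = 2π·227/60 = 23.77 rad/s, so T = P/ω = 2470×10³ / 23.77 = 103900 N·m.
For a solid shaft τ_max = 16T/(πd³), so d = (16T/(π τ_allow))^(1/3) = (16·103900/(π·1.36×10^8))^(1/3) = 0.1573 m.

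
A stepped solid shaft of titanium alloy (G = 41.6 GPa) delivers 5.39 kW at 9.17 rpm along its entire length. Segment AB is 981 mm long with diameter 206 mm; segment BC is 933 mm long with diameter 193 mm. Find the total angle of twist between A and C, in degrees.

0.0958°

ω = 2π·9.17/60 = 0.9603 rad/s, so T = P/ω = 5.39×10³ / 0.9603 = 5613 N·m.
J_AB = π(0.206)⁴/32 = 1.77×10^-4 m⁴; J_BC = π(0.193)⁴/32 = 1.36×10^-4 m⁴.
θ = (T/G)·Σ L_i/J_i = (5613/41.6×10⁹)·(0.981/1.77×10^-4 + 0.933/1.36×10^-4) = 1.673×10^-3 rad.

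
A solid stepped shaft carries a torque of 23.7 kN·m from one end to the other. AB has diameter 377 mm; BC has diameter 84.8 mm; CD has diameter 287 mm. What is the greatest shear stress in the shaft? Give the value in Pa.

1.98e8 Pa

Under the same torque, τ_max = 16T/(πd³) is largest where d is smallest — segment BC (d = 84.8 mm).
τ_max = 16·23700/(π·(0.0848)³) = 1.979×10^8 Pa.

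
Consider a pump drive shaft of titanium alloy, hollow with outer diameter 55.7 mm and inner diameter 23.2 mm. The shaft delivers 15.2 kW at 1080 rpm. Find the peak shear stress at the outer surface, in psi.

ω = 2π·1080/60 = 113.1 rad/s, so T = P/ω = 15.2×10³ / 113.1 = 134.4 N·m.
J = π(d_o⁴ − d_i⁴)/32 = π(0.0557⁴ − 0.0232⁴)/32 = 9.165×10^-7 m⁴.
τ_max = T·r/J = 134.4 × 0.0278 / 9.165×10^-7 = 4.084×10^6 Pa.

592 psi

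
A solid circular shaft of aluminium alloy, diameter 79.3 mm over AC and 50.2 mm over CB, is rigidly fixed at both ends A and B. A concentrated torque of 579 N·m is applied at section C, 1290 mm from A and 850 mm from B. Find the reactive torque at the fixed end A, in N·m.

466 N·m

Compatibility: T_A·a/J_AC = T_B·b/J_CB with T_A + T_B = T₀.
J_AC = 3.88×10^-6 m⁴, J_CB = 6.23×10^-7 m⁴, so T_A = T₀·(J_AC/a)/((J_AC/a)+(J_CB/b)) = 465.5 N·m, T_B = 113.5 N·m.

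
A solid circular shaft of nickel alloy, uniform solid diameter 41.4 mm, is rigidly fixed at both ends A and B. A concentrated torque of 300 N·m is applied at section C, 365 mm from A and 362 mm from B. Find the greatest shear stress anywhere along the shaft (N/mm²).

10.8 N/mm²

With uniform GJ and both ends fixed, compatibility θ_AC = θ_CB gives T_A·a = T_B·b, together with T_A + T_B = T₀.
T_A = T₀·b/(a+b) = 300.0·362/727.0 = 149.4 N·m; T_B = 150.6 N·m.
τ in each portion: τ_AC = 1.07×10^7 Pa, τ_CB = 1.08×10^7 Pa; maximum is in CB.
τ_max = T_CB·r/J = 150.6·0.0207/2.88×10^-7 = 1.081×10^7 Pa.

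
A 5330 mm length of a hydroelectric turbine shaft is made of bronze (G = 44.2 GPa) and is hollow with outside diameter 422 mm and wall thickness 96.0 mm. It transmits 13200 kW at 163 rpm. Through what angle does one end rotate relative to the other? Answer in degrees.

ω = 2π·163/60 = 17.07 rad/s, so T = P/ω = 13200×10³ / 17.07 = 773300 N·m.
J = π(d_o⁴ − d_i⁴)/32 = π(0.422⁴ − 0.230⁴)/32 = 2.839×10^-3 m⁴.
θ = T·L/(G·J) = 773300 × 5.33 / (44.2×10⁹ × 2.839×10^-3) = 0.03285 rad.

1.88°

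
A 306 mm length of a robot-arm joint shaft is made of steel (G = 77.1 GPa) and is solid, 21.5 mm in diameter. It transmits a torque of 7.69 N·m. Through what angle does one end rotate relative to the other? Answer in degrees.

J = πd⁴/32 = π(0.0215)⁴/32 = 2.098×10^-8 m⁴.
θ = T·L/(G·J) = 7.690 × 0.306 / (77.1×10⁹ × 2.098×10^-8) = 1.455×10^-3 rad.

0.0834°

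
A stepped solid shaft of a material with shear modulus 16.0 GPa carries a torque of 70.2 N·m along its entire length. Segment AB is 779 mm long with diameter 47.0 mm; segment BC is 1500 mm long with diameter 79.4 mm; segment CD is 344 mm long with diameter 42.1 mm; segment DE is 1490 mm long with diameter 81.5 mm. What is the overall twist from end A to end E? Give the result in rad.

J_AB = π(0.0470)⁴/32 = 4.79×10^-7 m⁴; J_BC = π(0.0794)⁴/32 = 3.90×10^-6 m⁴; J_CD = π(0.0421)⁴/32 = 3.08×10^-7 m⁴; J_DE = π(0.0815)⁴/32 = 4.33×10^-6 m⁴.
θ = (T/G)·Σ L_i/J_i = (70.20/16.0×10⁹)·(0.779/4.79×10^-7 + 1.50/3.90×10^-6 + 0.344/3.08×10^-7 + 1.49/4.33×10^-6) = 0.01522 rad.

0.0152 rad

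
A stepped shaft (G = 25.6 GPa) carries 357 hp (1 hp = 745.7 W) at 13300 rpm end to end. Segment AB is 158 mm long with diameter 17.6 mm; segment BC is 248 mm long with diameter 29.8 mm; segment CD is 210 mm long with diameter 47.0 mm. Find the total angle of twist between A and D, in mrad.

ω = 2π·13300/60 = 1393 rad/s, so T = P/ω = 357×745.7 / 1393 = 191.1 N·m.
J_AB = π(0.0176)⁴/32 = 9.42×10^-9 m⁴; J_BC = π(0.0298)⁴/32 = 7.74×10^-8 m⁴; J_CD = π(0.0470)⁴/32 = 4.79×10^-7 m⁴.
θ = (T/G)·Σ L_i/J_i = (191.1/25.6×10⁹)·(0.158/9.42×10^-9 + 0.248/7.74×10^-8 + 0.210/4.79×10^-7) = 0.1524 rad.

152 mrad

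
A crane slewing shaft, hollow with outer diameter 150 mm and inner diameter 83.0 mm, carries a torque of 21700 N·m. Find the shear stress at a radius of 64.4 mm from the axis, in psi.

J = π(d_o⁴ − d_i⁴)/32 = π(0.150⁴ − 0.0830⁴)/32 = 4.504×10^-5 m⁴.
Shear stress varies linearly with radius: τ = T·r/J = 21700 × 0.0644 / 4.504×10^-5 = 3.103×10^7 Pa.

4500 psi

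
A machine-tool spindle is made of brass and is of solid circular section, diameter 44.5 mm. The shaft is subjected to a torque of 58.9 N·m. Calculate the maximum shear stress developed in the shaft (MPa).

J = πd⁴/32 = π(0.0445)⁴/32 = 3.850×10^-7 m⁴.
τ_max = T·r/J = 58.90 × 0.0222 / 3.850×10^-7 = 3.404×10^6 Pa.

3.40 MPa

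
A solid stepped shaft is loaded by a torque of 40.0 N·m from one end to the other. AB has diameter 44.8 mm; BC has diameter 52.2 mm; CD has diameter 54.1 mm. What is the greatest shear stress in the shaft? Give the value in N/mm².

2.27 N/mm²

Under the same torque, τ_max = 16T/(πd³) is largest where d is smallest — segment AB (d = 44.8 mm).
τ_max = 16·40.00/(π·(0.0448)³) = 2.266×10^6 Pa.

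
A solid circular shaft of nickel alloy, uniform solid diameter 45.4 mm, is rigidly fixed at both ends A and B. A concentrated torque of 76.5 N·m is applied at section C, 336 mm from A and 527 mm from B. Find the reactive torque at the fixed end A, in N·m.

46.7 N·m

With uniform GJ and both ends fixed, compatibility θ_AC = θ_CB gives T_A·a = T_B·b, together with T_A + T_B = T₀.
T_A = T₀·b/(a+b) = 76.50·527/863.0 = 46.72 N·m; T_B = 29.78 N·m.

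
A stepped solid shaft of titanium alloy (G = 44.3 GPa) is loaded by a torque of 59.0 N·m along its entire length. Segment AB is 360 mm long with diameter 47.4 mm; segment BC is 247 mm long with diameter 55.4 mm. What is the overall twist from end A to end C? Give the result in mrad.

J_AB = π(0.0474)⁴/32 = 4.96×10^-7 m⁴; J_BC = π(0.0554)⁴/32 = 9.25×10^-7 m⁴.
θ = (T/G)·Σ L_i/J_i = (59.00/44.3×10⁹)·(0.360/4.96×10^-7 + 0.247/9.25×10^-7) = 1.323×10^-3 rad.

1.32 mrad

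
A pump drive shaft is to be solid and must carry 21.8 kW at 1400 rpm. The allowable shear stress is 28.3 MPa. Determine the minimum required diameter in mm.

ω = 2π·1400/60 = 146.6 rad/s, so T = P/ω = 21.8×10³ / 146.6 = 148.7 N·m.
For a solid shaft τ_max = 16T/(πd³), so d = (16T/(π τ_allow))^(1/3) = (16·148.7/(π·2.83×10^7))^(1/3) = 0.02991 m.

29.9 mm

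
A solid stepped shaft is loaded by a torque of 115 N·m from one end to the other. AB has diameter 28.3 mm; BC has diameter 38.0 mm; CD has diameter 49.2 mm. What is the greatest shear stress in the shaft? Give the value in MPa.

25.8 MPa

Under the same torque, τ_max = 16T/(πd³) is largest where d is smallest — segment AB (d = 28.3 mm).
τ_max = 16·115.0/(π·(0.0283)³) = 2.584×10^7 Pa.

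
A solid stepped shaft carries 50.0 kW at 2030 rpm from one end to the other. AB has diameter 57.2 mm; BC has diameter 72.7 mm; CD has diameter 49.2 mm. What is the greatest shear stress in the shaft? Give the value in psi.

ω = 2π·2030/60 = 212.6 rad/s, so T = P/ω = 50.0×10³ / 212.6 = 235.2 N·m.
Under the same torque, τ_max = 16T/(πd³) is largest where d is smallest — segment CD (d = 49.2 mm).
τ_max = 16·235.2/(π·(0.0492)³) = 1.006×10^7 Pa.

1460 psi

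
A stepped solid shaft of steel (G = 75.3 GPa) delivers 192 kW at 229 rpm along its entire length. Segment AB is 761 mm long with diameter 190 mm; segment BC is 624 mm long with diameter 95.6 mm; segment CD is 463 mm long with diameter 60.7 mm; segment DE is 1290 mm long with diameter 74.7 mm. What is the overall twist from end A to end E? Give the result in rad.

ω = 2π·229/60 = 23.98 rad/s, so T = P/ω = 192×10³ / 23.98 = 8006 N·m.
J_AB = π(0.190)⁴/32 = 1.28×10^-4 m⁴; J_BC = π(0.0956)⁴/32 = 8.20×10^-6 m⁴; J_CD = π(0.0607)⁴/32 = 1.33×10^-6 m⁴; J_DE = π(0.0747)⁴/32 = 3.06×10^-6 m⁴.
θ = (T/G)·Σ L_i/J_i = (8006/75.3×10⁹)·(0.761/1.28×10^-4 + 0.624/8.20×10^-6 + 0.463/1.33×10^-6 + 1.29/3.06×10^-6) = 0.09053 rad.

0.0905 rad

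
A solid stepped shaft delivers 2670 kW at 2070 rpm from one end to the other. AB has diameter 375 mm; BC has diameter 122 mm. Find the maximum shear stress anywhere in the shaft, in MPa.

ω = 2π·2070/60 = 216.8 rad/s, so T = P/ω = 2670×10³ / 216.8 = 12320 N·m.
Under the same torque, τ_max = 16T/(πd³) is largest where d is smallest — segment BC (d = 122 mm).
τ_max = 16·12320/(π·(0.122)³) = 3.455×10^7 Pa.

34.5 MPa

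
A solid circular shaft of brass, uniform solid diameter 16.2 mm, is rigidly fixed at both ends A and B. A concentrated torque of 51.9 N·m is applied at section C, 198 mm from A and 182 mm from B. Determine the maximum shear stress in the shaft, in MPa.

32.4 MPa

With uniform GJ and both ends fixed, compatibility θ_AC = θ_CB gives T_A·a = T_B·b, together with T_A + T_B = T₀.
T_A = T₀·b/(a+b) = 51.90·182/380.0 = 24.86 N·m; T_B = 27.04 N·m.
τ in each portion: τ_AC = 2.98×10^7 Pa, τ_CB = 3.24×10^7 Pa; maximum is in CB.
τ_max = T_CB·r/J = 27.04·0.00810/6.76×10^-9 = 3.239×10^7 Pa.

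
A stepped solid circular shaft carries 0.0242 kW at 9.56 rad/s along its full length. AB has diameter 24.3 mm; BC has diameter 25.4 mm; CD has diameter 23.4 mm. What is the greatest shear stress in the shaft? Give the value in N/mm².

ω = 9.56 rad/s, so T = P/ω = 0.0242×10³ / 9.560 = 2.531 N·m.
Under the same torque, τ_max = 16T/(πd³) is largest where d is smallest — segment CD (d = 23.4 mm).
τ_max = 16·2.531/(π·(0.0234)³) = 1.006×10^6 Pa.

1.01 N/mm²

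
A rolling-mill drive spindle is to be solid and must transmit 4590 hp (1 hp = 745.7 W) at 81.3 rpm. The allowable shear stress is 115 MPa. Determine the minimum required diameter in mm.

ω = 2π·81.3/60 = 8.514 rad/s, so T = P/ω = 4590×745.7 / 8.514 = 402000 N·m.
For a solid shaft τ_max = 16T/(πd³), so d = (16T/(π τ_allow))^(1/3) = (16·402000/(π·1.15×10^8))^(1/3) = 0.2611 m.

261 mm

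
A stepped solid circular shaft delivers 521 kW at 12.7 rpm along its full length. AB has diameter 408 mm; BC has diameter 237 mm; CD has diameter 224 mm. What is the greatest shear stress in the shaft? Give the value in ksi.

25.7 ksi

ω = 2π·12.7/60 = 1.330 rad/s, so T = P/ω = 521×10³ / 1.330 = 391700 N·m.
Under the same torque, τ_max = 16T/(πd³) is largest where d is smallest — segment CD (d = 224 mm).
τ_max = 16·391700/(π·(0.224)³) = 1.775×10^8 Pa.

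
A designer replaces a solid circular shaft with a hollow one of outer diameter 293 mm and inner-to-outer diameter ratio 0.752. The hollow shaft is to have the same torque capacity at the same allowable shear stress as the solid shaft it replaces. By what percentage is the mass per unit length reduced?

Equal τ_max and T ⇒ the solid shaft needs d_s³ = d_o³(1−k⁴), so d_s = 293·(1−0.752⁴)^(1/3) = 257.7 mm.
Area ratio A_h/A_s = d_o²(1−k²)/d_s² = (1−k²)/(1−k⁴)^(2/3) = 0.5618.
Mass saving = 1 − 0.5618 = 43.8 %.

43.8 %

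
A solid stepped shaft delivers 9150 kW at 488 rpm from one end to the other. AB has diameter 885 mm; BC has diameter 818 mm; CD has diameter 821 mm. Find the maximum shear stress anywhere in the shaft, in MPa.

ω = 2π·488/60 = 51.10 rad/s, so T = P/ω = 9150×10³ / 51.10 = 179000 N·m.
Under the same torque, τ_max = 16T/(πd³) is largest where d is smallest — segment BC (d = 818 mm).
τ_max = 16·179000/(π·(0.818)³) = 1.666×10^6 Pa.

1.67 MPa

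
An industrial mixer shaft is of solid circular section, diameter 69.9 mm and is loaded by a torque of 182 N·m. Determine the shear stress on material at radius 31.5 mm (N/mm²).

J = πd⁴/32 = π(0.0699)⁴/32 = 2.344×10^-6 m⁴.
Shear stress varies linearly with radius: τ = T·r/J = 182.0 × 0.0315 / 2.344×10^-6 = 2.446×10^6 Pa.

2.45 N/mm²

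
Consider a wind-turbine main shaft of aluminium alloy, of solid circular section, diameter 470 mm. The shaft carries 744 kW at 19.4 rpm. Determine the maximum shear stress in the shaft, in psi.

ω = 2π·19.4/60 = 2.032 rad/s, so T = P/ω = 744×10³ / 2.032 = 366200 N·m.
J = πd⁴/32 = π(0.470)⁴/32 = 4.791×10^-3 m⁴.
τ_max = T·r/J = 366200 × 0.235 / 4.791×10^-3 = 1.796×10^7 Pa.

2610 psi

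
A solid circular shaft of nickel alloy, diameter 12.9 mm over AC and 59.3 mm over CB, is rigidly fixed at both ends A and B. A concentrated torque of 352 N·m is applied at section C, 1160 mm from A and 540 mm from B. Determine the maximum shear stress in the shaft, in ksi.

1.25 ksi

Compatibility: T_A·a/J_AC = T_B·b/J_CB with T_A + T_B = T₀.
J_AC = 2.72×10^-9 m⁴, J_CB = 1.21×10^-6 m⁴, so T_A = T₀·(J_AC/a)/((J_AC/a)+(J_CB/b)) = 0.3666 N·m, T_B = 351.6 N·m.
τ in each portion: τ_AC = 8.70×10^5 Pa, τ_CB = 8.59×10^6 Pa; maximum is in CB.
τ_max = T_CB·r/J = 351.6·0.0296/1.21×10^-6 = 8.588×10^6 Pa.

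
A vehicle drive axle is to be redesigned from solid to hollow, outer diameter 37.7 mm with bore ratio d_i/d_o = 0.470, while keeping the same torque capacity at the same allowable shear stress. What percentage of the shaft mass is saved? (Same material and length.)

Equal τ_max and T ⇒ the solid shaft needs d_s³ = d_o³(1−k⁴), so d_s = 37.7·(1−0.470⁴)^(1/3) = 37.08 mm.
Area ratio A_h/A_s = d_o²(1−k²)/d_s² = (1−k²)/(1−k⁴)^(2/3) = 0.8055.
Mass saving = 1 − 0.8055 = 19.4 %.

19.4 %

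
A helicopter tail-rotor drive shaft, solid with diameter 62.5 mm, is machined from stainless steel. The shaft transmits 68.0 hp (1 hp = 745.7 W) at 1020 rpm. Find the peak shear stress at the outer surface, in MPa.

9.90 MPa

ω = 2π·1020/60 = 106.8 rad/s, so T = P/ω = 68.0×745.7 / 106.8 = 474.7 N·m.
J = πd⁴/32 = π(0.0625)⁴/32 = 1.498×10^-6 m⁴.
τ_max = T·r/J = 474.7 × 0.0312 / 1.498×10^-6 = 9.903×10^6 Pa.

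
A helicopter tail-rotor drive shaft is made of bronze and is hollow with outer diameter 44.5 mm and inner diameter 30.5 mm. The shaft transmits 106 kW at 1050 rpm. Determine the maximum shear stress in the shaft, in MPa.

ω = 2π·1050/60 = 110.0 rad/s, so T = P/ω = 106×10³ / 110.0 = 964.0 N·m.
J = π(d_o⁴ − d_i⁴)/32 = π(0.0445⁴ − 0.0305⁴)/32 = 3.000×10^-7 m⁴.
τ_max = T·r/J = 964.0 × 0.0222 / 3.000×10^-7 = 7.149×10^7 Pa.

71.5 MPa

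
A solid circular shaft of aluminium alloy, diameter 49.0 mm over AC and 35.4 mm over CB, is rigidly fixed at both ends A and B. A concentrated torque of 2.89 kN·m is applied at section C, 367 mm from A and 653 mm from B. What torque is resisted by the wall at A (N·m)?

2510 N·m

Compatibility: T_A·a/J_AC = T_B·b/J_CB with T_A + T_B = T₀.
J_AC = 5.66×10^-7 m⁴, J_CB = 1.54×10^-7 m⁴, so T_A = T₀·(J_AC/a)/((J_AC/a)+(J_CB/b)) = 2506 N·m, T_B = 383.7 N·m.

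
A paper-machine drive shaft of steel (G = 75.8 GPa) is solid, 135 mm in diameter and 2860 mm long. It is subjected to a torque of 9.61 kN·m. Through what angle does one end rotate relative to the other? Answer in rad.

J = πd⁴/32 = π(0.135)⁴/32 = 3.261×10^-5 m⁴.
θ = T·L/(G·J) = 9610 × 2.86 / (75.8×10⁹ × 3.261×10^-5) = 0.01112 rad.

0.0111 rad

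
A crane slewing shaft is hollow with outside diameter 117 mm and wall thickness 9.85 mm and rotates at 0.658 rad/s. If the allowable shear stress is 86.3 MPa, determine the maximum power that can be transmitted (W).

J = π(d_o⁴ − d_i⁴)/32 = π(0.117⁴ − 0.0973⁴)/32 = 9.597×10^-6 m⁴.
T_max = τ_allow·J/r = 8.63×10^7 × 9.597×10^-6 / 0.0585 = 14160 N·m.
ω = 0.658 rad/s, so P_max = T_max·ω = 9316 W.

9320 W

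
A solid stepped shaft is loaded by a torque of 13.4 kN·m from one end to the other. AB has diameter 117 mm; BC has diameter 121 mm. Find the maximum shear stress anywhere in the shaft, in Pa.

4.26e7 Pa

Under the same torque, τ_max = 16T/(πd³) is largest where d is smallest — segment AB (d = 117 mm).
τ_max = 16·13400/(π·(0.117)³) = 4.261×10^7 Pa.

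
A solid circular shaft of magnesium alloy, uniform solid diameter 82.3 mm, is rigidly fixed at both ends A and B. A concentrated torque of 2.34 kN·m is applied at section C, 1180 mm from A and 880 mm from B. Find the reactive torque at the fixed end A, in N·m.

With uniform GJ and both ends fixed, compatibility θ_AC = θ_CB gives T_A·a = T_B·b, together with T_A + T_B = T₀.
T_A = T₀·b/(a+b) = 2340·880/2060 = 999.6 N·m; T_B = 1340 N·m.

1000 N·m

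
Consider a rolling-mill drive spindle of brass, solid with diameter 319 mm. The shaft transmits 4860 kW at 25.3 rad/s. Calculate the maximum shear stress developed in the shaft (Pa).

3.01e7 Pa

ω = 25.3 rad/s, so T = P/ω = 4860×10³ / 25.30 = 192100 N·m.
J = πd⁴/32 = π(0.319)⁴/32 = 1.017×10^-3 m⁴.
τ_max = T·r/J = 192100 × 0.160 / 1.017×10^-3 = 3.014×10^7 Pa.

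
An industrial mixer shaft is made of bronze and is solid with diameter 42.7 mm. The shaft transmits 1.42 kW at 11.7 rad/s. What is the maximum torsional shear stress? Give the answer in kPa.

7940 kPa

ω = 11.7 rad/s, so T = P/ω = 1.42×10³ / 11.70 = 121.4 N·m.
J = πd⁴/32 = π(0.0427)⁴/32 = 3.264×10^-7 m⁴.
τ_max = T·r/J = 121.4 × 0.0214 / 3.264×10^-7 = 7.939×10^6 Pa.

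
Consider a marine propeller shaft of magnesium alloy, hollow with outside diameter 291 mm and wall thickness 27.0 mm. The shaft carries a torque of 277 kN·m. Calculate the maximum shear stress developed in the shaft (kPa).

102000 kPa

J = π(d_o⁴ − d_i⁴)/32 = π(0.291⁴ − 0.237⁴)/32 = 3.943×10^-4 m⁴.
τ_max = T·r/J = 277000 × 0.145 / 3.943×10^-4 = 1.022×10^8 Pa.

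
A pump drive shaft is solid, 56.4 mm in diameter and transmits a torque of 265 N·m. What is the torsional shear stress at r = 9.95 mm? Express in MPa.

J = πd⁴/32 = π(0.0564)⁴/32 = 9.934×10^-7 m⁴.
Shear stress varies linearly with radius: τ = T·r/J = 265.0 × 0.00995 / 9.934×10^-7 = 2.654×10^6 Pa.

2.65 MPa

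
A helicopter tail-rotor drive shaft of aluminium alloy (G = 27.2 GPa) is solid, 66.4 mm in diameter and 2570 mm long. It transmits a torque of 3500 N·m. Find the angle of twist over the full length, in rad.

J = πd⁴/32 = π(0.0664)⁴/32 = 1.908×10^-6 m⁴.
θ = T·L/(G·J) = 3500 × 2.57 / (27.2×10⁹ × 1.908×10^-6) = 0.1733 rad.

0.173 rad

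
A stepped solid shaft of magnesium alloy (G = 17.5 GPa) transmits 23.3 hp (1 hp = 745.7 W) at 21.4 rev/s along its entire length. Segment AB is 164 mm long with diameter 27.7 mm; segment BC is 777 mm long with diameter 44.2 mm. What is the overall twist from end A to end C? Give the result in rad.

0.0363 rad

ω = 2π·21.4 = 134.5 rad/s, so T = P/ω = 23.3×745.7 / 134.5 = 129.2 N·m.
J_AB = π(0.0277)⁴/32 = 5.78×10^-8 m⁴; J_BC = π(0.0442)⁴/32 = 3.75×10^-7 m⁴.
θ = (T/G)·Σ L_i/J_i = (129.2/17.5×10⁹)·(0.164/5.78×10^-8 + 0.777/3.75×10^-7) = 0.03626 rad.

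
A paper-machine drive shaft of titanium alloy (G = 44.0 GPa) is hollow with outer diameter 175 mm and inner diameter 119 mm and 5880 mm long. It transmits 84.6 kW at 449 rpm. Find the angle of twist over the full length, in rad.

ω = 2π·449/60 = 47.02 rad/s, so T = P/ω = 84.6×10³ / 47.02 = 1799 N·m.
J = π(d_o⁴ − d_i⁴)/32 = π(0.175⁴ − 0.119⁴)/32 = 7.239×10^-5 m⁴.
θ = T·L/(G·J) = 1799 × 5.88 / (44.0×10⁹ × 7.239×10^-5) = 3.322×10^-3 rad.

0.00332 rad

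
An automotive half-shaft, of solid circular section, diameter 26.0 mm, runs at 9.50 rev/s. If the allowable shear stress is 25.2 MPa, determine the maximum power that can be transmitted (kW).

J = πd⁴/32 = π(0.0260)⁴/32 = 4.486×10^-8 m⁴.
T_max = τ_allow·J/r = 2.52×10^7 × 4.486×10^-8 / 0.0130 = 86.97 N·m.
ω = 2π·9.50 = 59.69 rad/s, so P_max = T_max·ω = 5191 W.

5.19 kW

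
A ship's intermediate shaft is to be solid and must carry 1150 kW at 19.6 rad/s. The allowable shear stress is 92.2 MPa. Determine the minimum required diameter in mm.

148 mm

ω = 19.6 rad/s, so T = P/ω = 1150×10³ / 19.60 = 58670 N·m.
For a solid shaft τ_max = 16T/(πd³), so d = (16T/(π τ_allow))^(1/3) = (16·58670/(π·9.22×10^7))^(1/3) = 0.1480 m.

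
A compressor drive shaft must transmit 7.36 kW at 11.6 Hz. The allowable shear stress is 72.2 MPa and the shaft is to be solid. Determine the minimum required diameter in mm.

ω = 2π·11.6 = 72.88 rad/s, so T = P/ω = 7.36×10³ / 72.88 = 101.0 N·m.
For a solid shaft τ_max = 16T/(πd³), so d = (16T/(π τ_allow))^(1/3) = (16·101.0/(π·7.22×10^7))^(1/3) = 0.01924 m.

19.2 mm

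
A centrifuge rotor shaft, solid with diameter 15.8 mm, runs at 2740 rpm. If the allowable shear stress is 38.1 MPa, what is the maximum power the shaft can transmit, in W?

J = πd⁴/32 = π(0.0158)⁴/32 = 6.118×10^-9 m⁴.
T_max = τ_allow·J/r = 3.81×10^7 × 6.118×10^-9 / 0.00790 = 29.51 N·m.
ω = 2π·2740/60 = 286.9 rad/s, so P_max = T_max·ω = 8467 W.

8470 W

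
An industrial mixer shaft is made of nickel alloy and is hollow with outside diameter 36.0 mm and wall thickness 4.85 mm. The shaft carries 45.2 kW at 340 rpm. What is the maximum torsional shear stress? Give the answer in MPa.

ω = 2π·340/60 = 35.60 rad/s, so T = P/ω = 45.2×10³ / 35.60 = 1269 N·m.
J = π(d_o⁴ − d_i⁴)/32 = π(0.0360⁴ − 0.0263⁴)/32 = 1.179×10^-7 m⁴.
τ_max = T·r/J = 1269 × 0.0180 / 1.179×10^-7 = 1.938×10^8 Pa.

194 MPa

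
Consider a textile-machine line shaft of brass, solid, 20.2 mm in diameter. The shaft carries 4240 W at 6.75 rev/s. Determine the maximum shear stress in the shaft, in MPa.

ω = 2π·6.75 = 42.41 rad/s, so T = P/ω = 4240 / 42.41 = 99.97 N·m.
J = πd⁴/32 = π(0.0202)⁴/32 = 1.635×10^-8 m⁴.
τ_max = T·r/J = 99.97 × 0.0101 / 1.635×10^-8 = 6.177×10^7 Pa.

61.8 MPa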